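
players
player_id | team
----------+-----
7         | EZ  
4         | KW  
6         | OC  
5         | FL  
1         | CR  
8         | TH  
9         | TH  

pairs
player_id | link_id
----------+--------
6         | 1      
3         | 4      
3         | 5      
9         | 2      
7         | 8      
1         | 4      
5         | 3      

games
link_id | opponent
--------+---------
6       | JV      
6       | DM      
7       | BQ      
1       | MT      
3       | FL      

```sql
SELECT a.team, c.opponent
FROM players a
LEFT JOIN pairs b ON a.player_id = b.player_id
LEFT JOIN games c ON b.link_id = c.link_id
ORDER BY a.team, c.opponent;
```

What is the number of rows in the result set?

Joins associate left-to-right: players LEFT JOIN pairs on player_id gives 7 intermediate row(s).
Then LEFT JOIN `games c` on link_id: each of those 7 rows is kept; rows whose b.link_id has no match in c get NULL for c's columns.
Result: 7 row(s).

7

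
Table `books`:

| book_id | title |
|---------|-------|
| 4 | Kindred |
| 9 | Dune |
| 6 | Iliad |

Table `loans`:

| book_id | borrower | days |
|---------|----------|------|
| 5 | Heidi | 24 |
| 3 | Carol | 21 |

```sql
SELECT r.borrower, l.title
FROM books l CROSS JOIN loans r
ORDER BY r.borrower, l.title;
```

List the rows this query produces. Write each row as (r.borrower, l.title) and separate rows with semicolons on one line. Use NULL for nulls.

CROSS JOIN pairs every row of `books` with every row of `loans`: 3 × 2 = 6 rows.

(Carol, Dune); (Carol, Iliad); (Carol, Kindred); (Heidi, Dune); (Heidi, Iliad); (Heidi, Kindred)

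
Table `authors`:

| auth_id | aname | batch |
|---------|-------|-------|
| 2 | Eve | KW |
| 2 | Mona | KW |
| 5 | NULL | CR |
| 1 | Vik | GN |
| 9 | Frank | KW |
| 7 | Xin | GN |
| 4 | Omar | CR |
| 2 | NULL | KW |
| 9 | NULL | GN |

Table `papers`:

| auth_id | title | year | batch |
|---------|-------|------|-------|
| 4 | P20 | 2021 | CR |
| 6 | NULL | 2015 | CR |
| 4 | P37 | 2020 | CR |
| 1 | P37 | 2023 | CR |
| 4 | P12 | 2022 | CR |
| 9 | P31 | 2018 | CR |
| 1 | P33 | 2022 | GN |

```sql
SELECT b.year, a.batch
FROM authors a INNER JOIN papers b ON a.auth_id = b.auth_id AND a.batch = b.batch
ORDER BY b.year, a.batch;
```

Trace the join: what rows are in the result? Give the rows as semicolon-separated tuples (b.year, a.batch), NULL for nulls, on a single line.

INNER JOIN keeps only pairs where the ON condition holds.
Matching on a.auth_id = b.auth_id AND a.batch = b.batch.
- a (auth_id=2, batch=KW) has no partner → excluded.
- a (auth_id=2, batch=KW) has no partner → excluded.
- a (auth_id=5, batch=CR) has no partner → excluded.
- a (auth_id=1, batch=GN) pairs with 1 row(s) of b.
- a (auth_id=9, batch=KW) has no partner → excluded.
- a (auth_id=7, batch=GN) has no partner → excluded.
- a (auth_id=4, batch=CR) pairs with 3 row(s) of b.
- a (auth_id=2, batch=KW) has no partner → excluded.
- a (auth_id=9, batch=GN) has no partner → excluded.
After projecting and ordering:
b.year | a.batch
2020 | CR
2021 | CR
2022 | CR
2022 | GN

(2020, CR); (2021, CR); (2022, CR); (2022, GN)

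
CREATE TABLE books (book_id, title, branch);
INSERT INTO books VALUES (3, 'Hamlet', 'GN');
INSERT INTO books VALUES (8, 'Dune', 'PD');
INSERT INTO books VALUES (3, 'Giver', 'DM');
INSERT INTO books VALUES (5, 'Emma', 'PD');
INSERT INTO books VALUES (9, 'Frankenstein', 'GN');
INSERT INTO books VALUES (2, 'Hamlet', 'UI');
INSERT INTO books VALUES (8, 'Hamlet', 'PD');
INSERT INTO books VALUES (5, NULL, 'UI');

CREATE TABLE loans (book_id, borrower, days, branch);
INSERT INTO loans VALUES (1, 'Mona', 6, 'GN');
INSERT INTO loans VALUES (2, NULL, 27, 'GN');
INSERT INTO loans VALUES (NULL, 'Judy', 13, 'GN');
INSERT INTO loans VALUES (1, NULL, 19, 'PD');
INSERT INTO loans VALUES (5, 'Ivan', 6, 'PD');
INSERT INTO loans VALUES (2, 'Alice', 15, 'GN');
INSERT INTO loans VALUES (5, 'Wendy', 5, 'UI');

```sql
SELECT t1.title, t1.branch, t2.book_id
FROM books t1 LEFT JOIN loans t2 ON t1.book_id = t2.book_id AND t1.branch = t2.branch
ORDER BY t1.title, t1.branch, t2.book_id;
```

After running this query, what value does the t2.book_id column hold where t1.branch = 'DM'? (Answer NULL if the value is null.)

LEFT JOIN keeps every row from `books`; unmatched rows get NULL for `loans`'s columns.
Matching on t1.book_id = t2.book_id AND t1.branch = t2.branch. A NULL in a compared column never satisfies the condition.
- book_id=3, branch=GN: no t2 row matches, row kept with t2 columns NULL.
- book_id=8, branch=PD: no t2 row matches, row kept with t2 columns NULL.
- book_id=3, branch=DM: no t2 row matches, row kept with t2 columns NULL.
- book_id=5, branch=PD: 1 matching t2 row(s), so 1 row(s) emitted.
- book_id=9, branch=GN: no t2 row matches, row kept with t2 columns NULL.
- book_id=2, branch=UI: no t2 row matches, row kept with t2 columns NULL.
- book_id=8, branch=PD: no t2 row matches, row kept with t2 columns NULL.
- book_id=5, branch=UI: 1 matching t2 row(s), so 1 row(s) emitted.

NULL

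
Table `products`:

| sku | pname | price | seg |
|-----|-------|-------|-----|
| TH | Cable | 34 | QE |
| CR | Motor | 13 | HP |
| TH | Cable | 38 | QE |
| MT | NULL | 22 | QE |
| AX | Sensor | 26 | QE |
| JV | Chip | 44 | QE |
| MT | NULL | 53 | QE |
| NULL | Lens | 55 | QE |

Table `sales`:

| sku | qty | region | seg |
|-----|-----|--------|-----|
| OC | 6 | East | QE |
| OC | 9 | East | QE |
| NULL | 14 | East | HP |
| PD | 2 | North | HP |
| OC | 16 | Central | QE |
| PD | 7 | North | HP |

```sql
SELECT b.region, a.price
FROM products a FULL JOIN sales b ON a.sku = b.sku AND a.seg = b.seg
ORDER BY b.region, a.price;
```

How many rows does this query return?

14

FULL OUTER JOIN keeps every row from both sides; unmatched rows get NULL for the other side's columns.
Matching on a.sku = b.sku AND a.seg = b.seg. A NULL in a compared column never satisfies the condition.
Matched pairs: 0; unmatched a rows kept: 8; unmatched b rows kept: 6.
Total: 0 matched + 14 padded = 14 rows.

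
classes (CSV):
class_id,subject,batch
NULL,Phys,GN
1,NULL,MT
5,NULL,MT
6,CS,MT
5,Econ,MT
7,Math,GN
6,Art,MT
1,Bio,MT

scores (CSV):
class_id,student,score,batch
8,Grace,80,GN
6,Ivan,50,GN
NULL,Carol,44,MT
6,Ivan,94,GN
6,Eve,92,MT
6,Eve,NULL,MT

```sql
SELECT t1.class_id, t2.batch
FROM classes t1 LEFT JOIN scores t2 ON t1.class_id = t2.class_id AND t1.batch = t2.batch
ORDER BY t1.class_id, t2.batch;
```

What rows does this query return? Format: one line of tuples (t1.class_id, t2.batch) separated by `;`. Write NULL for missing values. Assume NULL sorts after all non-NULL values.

(1, NULL); (1, NULL); (5, NULL); (5, NULL); (6, MT); (6, MT); (6, MT); (6, MT); (7, NULL); (NULL, NULL)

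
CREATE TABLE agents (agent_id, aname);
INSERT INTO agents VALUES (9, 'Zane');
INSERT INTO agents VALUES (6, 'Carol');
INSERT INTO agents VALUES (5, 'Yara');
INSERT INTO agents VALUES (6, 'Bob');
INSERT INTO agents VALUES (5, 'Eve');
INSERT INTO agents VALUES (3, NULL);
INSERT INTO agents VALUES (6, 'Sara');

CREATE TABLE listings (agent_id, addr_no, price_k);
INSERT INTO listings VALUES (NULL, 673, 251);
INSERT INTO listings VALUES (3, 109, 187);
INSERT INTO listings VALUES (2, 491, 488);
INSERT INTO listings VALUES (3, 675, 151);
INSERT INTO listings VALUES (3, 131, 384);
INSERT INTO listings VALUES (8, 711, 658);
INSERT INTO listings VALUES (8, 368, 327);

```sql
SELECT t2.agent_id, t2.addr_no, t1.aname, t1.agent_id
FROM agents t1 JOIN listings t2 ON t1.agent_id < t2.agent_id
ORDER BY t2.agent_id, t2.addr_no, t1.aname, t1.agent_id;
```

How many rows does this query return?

12

INNER JOIN keeps only pairs where the ON condition holds.
Matching on t1.agent_id < t2.agent_id. A NULL in a compared column never satisfies the condition.
- t1 row (agent_id=9): no match → dropped.
- t1 row (agent_id=6): matches 2 t2 row(s) → 2 output row(s).
- t1 row (agent_id=5): matches 2 t2 row(s) → 2 output row(s).
- t1 row (agent_id=6): matches 2 t2 row(s) → 2 output row(s).
- t1 row (agent_id=5): matches 2 t2 row(s) → 2 output row(s).
- t1 row (agent_id=3): matches 2 t2 row(s) → 2 output row(s).
- t1 row (agent_id=6): matches 2 t2 row(s) → 2 output row(s).
Total: 12 rows.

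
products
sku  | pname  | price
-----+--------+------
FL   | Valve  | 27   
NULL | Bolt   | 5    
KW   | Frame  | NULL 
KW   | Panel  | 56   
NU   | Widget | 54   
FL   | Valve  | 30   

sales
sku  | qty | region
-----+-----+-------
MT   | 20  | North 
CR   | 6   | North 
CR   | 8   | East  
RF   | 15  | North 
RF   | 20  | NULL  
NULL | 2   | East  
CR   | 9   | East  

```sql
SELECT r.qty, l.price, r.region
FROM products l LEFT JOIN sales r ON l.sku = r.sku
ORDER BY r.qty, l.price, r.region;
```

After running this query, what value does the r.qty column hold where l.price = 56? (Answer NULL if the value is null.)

NULL

LEFT JOIN keeps every row from `products`; unmatched rows get NULL for `sales`'s columns.
Matching on l.sku = r.sku. A NULL in a compared column never satisfies the condition.
- l row (sku=FL): no match → kept, r columns NULL.
- l row (sku=NULL): no match → kept, r columns NULL.
- l row (sku=KW): no match → kept, r columns NULL.
- l row (sku=KW): no match → kept, r columns NULL.
- l row (sku=NU): no match → kept, r columns NULL.
- l row (sku=FL): no match → kept, r columns NULL.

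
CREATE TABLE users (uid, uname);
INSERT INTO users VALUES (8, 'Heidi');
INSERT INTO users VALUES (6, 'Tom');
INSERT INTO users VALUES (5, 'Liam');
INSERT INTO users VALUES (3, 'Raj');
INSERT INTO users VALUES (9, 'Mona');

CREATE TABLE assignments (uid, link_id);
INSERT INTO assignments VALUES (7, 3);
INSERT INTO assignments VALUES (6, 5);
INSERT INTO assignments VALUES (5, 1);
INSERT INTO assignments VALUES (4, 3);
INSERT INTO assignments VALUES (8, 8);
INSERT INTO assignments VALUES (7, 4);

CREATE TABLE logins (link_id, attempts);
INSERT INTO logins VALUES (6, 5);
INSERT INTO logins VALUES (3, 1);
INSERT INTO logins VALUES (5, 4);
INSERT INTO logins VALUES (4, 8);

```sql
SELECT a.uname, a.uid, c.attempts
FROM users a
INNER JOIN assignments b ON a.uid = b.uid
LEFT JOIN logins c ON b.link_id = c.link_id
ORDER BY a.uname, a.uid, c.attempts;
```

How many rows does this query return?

Joins associate left-to-right: users INNER JOIN assignments on uid gives 3 intermediate row(s).
Then LEFT JOIN `logins c` on link_id: each of those 3 rows is kept; rows whose b.link_id has no match in c get NULL for c's columns.
Result: 3 row(s).

3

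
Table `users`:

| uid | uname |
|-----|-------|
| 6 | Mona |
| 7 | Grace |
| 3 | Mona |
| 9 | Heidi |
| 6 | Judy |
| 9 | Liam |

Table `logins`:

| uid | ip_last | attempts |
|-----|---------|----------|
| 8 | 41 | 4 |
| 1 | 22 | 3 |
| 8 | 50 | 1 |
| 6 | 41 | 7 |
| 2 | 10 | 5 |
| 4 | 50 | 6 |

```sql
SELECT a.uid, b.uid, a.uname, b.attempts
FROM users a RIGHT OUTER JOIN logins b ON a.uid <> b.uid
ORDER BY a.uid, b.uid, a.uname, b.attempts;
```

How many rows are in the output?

RIGHT JOIN keeps every row from `logins`; unmatched rows get NULL for `users`'s columns.
Matching on a.uid <> b.uid.
Matched pairs: 34; unmatched b rows kept: 0.
Total: 34 rows.

34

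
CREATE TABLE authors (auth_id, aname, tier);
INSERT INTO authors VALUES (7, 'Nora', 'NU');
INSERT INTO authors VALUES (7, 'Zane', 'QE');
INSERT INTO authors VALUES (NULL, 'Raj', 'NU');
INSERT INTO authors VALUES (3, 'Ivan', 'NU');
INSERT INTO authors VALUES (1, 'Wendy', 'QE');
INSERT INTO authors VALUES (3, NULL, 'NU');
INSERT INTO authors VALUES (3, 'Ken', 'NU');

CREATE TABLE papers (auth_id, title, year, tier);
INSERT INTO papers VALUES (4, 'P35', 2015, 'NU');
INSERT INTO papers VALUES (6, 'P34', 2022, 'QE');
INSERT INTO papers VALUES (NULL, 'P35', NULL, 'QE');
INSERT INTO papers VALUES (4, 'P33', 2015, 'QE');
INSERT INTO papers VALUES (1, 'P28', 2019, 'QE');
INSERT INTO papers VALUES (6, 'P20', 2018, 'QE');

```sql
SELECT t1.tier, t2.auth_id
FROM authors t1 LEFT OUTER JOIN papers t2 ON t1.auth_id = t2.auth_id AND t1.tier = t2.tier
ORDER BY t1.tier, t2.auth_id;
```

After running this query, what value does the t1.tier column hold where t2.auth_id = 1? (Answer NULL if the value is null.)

QE

LEFT JOIN keeps every row from `authors`; unmatched rows get NULL for `papers`'s columns.
Matching on t1.auth_id = t2.auth_id AND t1.tier = t2.tier. A NULL in a compared column never satisfies the condition.
- t1 (auth_id=7, tier=NU) has no partner → padded with NULL.
- t1 (auth_id=7, tier=QE) has no partner → padded with NULL.
- t1 (auth_id=NULL, tier=NU) has no partner → padded with NULL.
- t1 (auth_id=3, tier=NU) has no partner → padded with NULL.
- t1 (auth_id=1, tier=QE) pairs with 1 row(s) of t2.
- t1 (auth_id=3, tier=NU) has no partner → padded with NULL.
- t1 (auth_id=3, tier=NU) has no partner → padded with NULL.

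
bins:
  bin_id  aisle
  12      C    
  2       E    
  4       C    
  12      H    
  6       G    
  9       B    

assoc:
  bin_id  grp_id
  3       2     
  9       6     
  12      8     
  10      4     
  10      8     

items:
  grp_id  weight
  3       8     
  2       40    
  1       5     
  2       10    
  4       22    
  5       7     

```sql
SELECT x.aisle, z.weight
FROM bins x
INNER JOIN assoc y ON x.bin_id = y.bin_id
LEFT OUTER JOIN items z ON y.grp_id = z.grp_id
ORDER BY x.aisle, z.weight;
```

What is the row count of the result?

Step 1 — x INNER JOIN y on bin_id → 3 row(s).
Then LEFT JOIN `items z` on grp_id: each of those 3 rows is kept; rows whose y.grp_id has no match in z get NULL for z's columns.
Result: 3 row(s).

3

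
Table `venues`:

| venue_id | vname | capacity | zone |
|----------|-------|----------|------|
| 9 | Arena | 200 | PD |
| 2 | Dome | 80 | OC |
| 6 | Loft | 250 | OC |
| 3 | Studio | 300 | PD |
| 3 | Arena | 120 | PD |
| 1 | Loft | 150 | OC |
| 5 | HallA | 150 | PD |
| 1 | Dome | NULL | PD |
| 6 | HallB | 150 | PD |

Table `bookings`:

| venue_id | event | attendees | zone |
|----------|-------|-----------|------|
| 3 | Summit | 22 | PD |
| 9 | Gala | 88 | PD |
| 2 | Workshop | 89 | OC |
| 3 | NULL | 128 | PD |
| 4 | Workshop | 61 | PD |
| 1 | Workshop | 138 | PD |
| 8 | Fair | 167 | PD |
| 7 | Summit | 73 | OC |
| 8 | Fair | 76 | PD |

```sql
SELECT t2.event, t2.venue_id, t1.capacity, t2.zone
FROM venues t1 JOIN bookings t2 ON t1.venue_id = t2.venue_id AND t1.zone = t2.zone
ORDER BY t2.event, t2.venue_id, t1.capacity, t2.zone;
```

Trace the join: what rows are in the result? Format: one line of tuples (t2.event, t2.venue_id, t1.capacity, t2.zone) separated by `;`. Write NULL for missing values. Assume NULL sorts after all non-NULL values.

INNER JOIN keeps only pairs where the ON condition holds.
Matching on t1.venue_id = t2.venue_id AND t1.zone = t2.zone.
Matched pairs: 7.

(Gala, 9, 200, PD); (Summit, 3, 120, PD); (Summit, 3, 300, PD); (Workshop, 1, NULL, PD); (Workshop, 2, 80, OC); (NULL, 3, 120, PD); (NULL, 3, 300, PD)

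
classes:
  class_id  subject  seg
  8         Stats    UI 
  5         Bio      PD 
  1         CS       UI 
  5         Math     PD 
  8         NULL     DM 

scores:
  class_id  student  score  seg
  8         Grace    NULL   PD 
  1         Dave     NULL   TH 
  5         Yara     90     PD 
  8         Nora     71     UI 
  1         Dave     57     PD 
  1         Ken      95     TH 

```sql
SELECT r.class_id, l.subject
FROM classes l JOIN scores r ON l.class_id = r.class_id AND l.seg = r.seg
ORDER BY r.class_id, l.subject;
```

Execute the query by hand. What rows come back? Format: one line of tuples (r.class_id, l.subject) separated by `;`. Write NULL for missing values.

(5, Bio); (5, Math); (8, Stats)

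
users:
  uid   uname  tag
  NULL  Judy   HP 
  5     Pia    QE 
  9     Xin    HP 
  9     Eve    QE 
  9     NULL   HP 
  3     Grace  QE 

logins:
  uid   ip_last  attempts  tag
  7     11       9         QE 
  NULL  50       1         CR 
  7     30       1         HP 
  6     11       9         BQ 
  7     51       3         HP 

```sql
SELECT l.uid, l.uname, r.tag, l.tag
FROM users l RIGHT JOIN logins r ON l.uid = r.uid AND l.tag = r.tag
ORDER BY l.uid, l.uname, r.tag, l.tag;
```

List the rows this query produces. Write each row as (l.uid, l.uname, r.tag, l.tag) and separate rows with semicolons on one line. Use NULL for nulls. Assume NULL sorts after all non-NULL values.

(NULL, NULL, BQ, NULL); (NULL, NULL, CR, NULL); (NULL, NULL, HP, NULL); (NULL, NULL, HP, NULL); (NULL, NULL, QE, NULL)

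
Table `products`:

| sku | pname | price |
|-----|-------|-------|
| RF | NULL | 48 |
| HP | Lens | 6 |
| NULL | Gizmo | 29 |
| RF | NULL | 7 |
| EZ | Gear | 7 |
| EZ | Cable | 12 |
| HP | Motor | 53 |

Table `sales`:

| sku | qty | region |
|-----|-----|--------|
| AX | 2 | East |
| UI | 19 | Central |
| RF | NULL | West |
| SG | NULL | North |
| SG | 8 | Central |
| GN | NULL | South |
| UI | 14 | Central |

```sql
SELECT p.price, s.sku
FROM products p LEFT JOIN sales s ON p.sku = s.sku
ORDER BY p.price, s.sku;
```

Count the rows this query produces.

7

LEFT JOIN keeps every row from `products`; unmatched rows get NULL for `sales`'s columns.
Matching on p.sku = s.sku. A NULL in a compared column never satisfies the condition.
- p (sku=RF) pairs with 1 row(s) of s.
- p (sku=HP) has no partner → padded with NULL.
- p (sku=NULL) has no partner → padded with NULL.
- p (sku=RF) pairs with 1 row(s) of s.
- p (sku=EZ) has no partner → padded with NULL.
- p (sku=EZ) has no partner → padded with NULL.
- p (sku=HP) has no partner → padded with NULL.
Total: 2 matched + 5 padded = 7 rows.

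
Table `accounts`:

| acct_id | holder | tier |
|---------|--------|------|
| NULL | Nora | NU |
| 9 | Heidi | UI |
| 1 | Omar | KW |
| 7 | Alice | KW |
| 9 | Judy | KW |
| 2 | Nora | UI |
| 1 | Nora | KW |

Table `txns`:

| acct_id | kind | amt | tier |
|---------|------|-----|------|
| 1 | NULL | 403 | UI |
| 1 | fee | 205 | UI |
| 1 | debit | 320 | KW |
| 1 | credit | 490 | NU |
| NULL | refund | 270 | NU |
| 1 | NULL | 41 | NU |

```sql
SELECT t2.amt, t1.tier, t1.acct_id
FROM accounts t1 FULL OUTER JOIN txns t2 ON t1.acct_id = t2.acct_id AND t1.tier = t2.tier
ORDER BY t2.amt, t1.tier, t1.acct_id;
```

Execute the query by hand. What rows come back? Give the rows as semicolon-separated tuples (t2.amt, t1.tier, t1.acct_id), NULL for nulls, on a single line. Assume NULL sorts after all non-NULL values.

(41, NULL, NULL); (205, NULL, NULL); (270, NULL, NULL); (320, KW, 1); (320, KW, 1); (403, NULL, NULL); (490, NULL, NULL); (NULL, KW, 7); (NULL, KW, 9); (NULL, NU, NULL); (NULL, UI, 2); (NULL, UI, 9)

FULL OUTER JOIN keeps every row from both sides; unmatched rows get NULL for the other side's columns.
Matching on t1.acct_id = t2.acct_id AND t1.tier = t2.tier. A NULL in a compared column never satisfies the condition.
- t1 row (acct_id=NULL, tier=NU): no match → kept, t2 columns NULL.
- t1 row (acct_id=9, tier=UI): no match → kept, t2 columns NULL.
- t1 row (acct_id=1, tier=KW): matches 1 t2 row(s) → 1 output row(s).
- t1 row (acct_id=7, tier=KW): no match → kept, t2 columns NULL.
- t1 row (acct_id=9, tier=KW): no match → kept, t2 columns NULL.
- t1 row (acct_id=2, tier=UI): no match → kept, t2 columns NULL.
- t1 row (acct_id=1, tier=KW): matches 1 t2 row(s) → 1 output row(s).
- plus 5 unmatched t2 row(s), each kept with NULL t1 columns.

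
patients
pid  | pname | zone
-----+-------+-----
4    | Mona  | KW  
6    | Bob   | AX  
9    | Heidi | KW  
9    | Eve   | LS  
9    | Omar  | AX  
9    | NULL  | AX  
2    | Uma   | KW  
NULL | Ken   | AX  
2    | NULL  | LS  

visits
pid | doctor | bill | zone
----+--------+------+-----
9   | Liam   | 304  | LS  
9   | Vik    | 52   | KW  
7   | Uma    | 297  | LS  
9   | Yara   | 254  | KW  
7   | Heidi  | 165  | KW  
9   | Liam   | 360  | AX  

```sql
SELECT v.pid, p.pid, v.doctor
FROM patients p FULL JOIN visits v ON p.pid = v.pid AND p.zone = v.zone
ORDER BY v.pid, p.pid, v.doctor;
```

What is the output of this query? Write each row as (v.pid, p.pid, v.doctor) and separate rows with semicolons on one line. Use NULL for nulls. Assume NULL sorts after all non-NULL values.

(7, NULL, Heidi); (7, NULL, Uma); (9, 9, Liam); (9, 9, Liam); (9, 9, Liam); (9, 9, Vik); (9, 9, Yara); (NULL, 2, NULL); (NULL, 2, NULL); (NULL, 4, NULL); (NULL, 6, NULL); (NULL, NULL, NULL)

FULL OUTER JOIN keeps every row from both sides; unmatched rows get NULL for the other side's columns.
Matching on p.pid = v.pid AND p.zone = v.zone. A NULL in a compared column never satisfies the condition.
- p row (pid=4, zone=KW): no match → kept, v columns NULL.
- p row (pid=6, zone=AX): no match → kept, v columns NULL.
- p row (pid=9, zone=KW): matches 2 v row(s) → 2 output row(s).
- p row (pid=9, zone=LS): matches 1 v row(s) → 1 output row(s).
- p row (pid=9, zone=AX): matches 1 v row(s) → 1 output row(s).
- p row (pid=9, zone=AX): matches 1 v row(s) → 1 output row(s).
- p row (pid=2, zone=KW): no match → kept, v columns NULL.
- p row (pid=NULL, zone=AX): no match → kept, v columns NULL.
- p row (pid=2, zone=LS): no match → kept, v columns NULL.
- 2 row(s) from v found no p partner → padded with NULL.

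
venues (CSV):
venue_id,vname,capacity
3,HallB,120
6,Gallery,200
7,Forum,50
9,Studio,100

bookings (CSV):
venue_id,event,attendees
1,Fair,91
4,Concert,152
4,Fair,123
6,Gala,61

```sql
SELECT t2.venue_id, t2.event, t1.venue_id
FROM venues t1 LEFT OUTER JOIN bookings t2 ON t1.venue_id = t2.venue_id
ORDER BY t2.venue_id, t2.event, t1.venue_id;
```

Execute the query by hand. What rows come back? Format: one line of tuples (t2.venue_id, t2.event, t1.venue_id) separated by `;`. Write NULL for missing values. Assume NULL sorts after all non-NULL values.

(6, Gala, 6); (NULL, NULL, 3); (NULL, NULL, 7); (NULL, NULL, 9)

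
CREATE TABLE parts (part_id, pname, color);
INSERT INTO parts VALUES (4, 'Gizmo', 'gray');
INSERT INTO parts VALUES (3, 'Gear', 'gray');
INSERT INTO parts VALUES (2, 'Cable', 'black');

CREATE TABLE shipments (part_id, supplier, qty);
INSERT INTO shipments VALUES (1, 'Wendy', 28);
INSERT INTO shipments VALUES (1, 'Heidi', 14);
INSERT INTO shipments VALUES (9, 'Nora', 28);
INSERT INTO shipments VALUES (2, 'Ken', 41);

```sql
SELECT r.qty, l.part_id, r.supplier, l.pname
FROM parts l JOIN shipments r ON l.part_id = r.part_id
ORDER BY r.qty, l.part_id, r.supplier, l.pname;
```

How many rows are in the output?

1

INNER JOIN keeps only pairs where the ON condition holds.
Matching on l.part_id = r.part_id.
- part_id=4: no matching r row, dropped.
- part_id=3: no matching r row, dropped.
- part_id=2: 1 matching r row(s), so 1 row(s) emitted.
Total: 1 rows.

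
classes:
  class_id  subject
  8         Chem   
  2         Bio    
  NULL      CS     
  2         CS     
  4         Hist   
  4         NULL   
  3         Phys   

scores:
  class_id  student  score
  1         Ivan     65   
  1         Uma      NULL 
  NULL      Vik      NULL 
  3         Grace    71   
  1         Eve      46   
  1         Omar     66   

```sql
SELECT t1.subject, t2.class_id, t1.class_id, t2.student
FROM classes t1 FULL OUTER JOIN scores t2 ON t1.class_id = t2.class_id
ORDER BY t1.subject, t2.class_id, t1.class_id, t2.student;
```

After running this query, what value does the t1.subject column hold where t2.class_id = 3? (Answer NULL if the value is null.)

Phys

FULL OUTER JOIN keeps every row from both sides; unmatched rows get NULL for the other side's columns.
Matching on t1.class_id = t2.class_id. A NULL in a compared column never satisfies the condition.
- t1[0] class_id=8 → no match; kept with NULLs on the t2 side.
- t1[1] class_id=2 → no match; kept with NULLs on the t2 side.
- t1[2] class_id=NULL → no match; kept with NULLs on the t2 side.
- t1[3] class_id=2 → no match; kept with NULLs on the t2 side.
- t1[4] class_id=4 → no match; kept with NULLs on the t2 side.
- t1[5] class_id=4 → no match; kept with NULLs on the t2 side.
- t1[6] class_id=3 → 1 match(es) in t2 → 1 row(s).
- 5 t2 row(s) had no t1 match → kept, t1 columns NULL.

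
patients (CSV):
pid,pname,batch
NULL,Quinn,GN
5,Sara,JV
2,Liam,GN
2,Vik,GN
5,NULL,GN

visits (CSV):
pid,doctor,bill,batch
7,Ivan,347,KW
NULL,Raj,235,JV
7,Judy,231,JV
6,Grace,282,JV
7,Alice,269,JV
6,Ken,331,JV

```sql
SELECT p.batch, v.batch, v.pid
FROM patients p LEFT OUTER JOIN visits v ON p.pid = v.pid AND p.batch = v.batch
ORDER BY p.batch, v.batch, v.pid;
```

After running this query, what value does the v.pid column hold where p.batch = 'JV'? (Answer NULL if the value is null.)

LEFT JOIN keeps every row from `patients`; unmatched rows get NULL for `visits`'s columns.
Matching on p.pid = v.pid AND p.batch = v.batch. A NULL in a compared column never satisfies the condition.
- p row (pid=NULL, batch=GN): no match → kept, v columns NULL.
- p row (pid=5, batch=JV): no match → kept, v columns NULL.
- p row (pid=2, batch=GN): no match → kept, v columns NULL.
- p row (pid=2, batch=GN): no match → kept, v columns NULL.
- p row (pid=5, batch=GN): no match → kept, v columns NULL.

NULL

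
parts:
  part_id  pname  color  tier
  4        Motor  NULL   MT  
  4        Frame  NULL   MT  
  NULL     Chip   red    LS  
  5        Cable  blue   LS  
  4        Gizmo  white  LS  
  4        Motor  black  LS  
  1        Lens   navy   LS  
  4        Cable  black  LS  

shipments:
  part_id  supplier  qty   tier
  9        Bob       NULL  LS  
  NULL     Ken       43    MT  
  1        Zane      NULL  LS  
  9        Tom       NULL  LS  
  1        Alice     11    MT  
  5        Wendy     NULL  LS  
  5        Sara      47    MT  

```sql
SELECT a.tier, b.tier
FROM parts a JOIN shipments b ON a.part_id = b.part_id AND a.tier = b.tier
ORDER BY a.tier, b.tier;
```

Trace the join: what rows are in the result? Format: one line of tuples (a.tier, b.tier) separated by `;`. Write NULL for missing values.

INNER JOIN keeps only pairs where the ON condition holds.
Matching on a.part_id = b.part_id AND a.tier = b.tier. A NULL in a compared column never satisfies the condition.
Matched pairs: 2.

(LS, LS); (LS, LS)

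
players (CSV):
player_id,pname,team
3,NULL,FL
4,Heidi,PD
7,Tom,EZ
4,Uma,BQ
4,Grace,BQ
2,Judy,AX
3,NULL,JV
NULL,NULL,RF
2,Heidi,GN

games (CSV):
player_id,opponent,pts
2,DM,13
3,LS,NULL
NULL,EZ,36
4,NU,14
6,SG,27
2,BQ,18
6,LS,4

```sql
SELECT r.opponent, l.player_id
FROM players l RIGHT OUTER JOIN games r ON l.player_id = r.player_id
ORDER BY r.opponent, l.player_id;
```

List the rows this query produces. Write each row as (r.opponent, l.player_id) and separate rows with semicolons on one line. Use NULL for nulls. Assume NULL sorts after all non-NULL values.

(BQ, 2); (BQ, 2); (DM, 2); (DM, 2); (EZ, NULL); (LS, 3); (LS, 3); (LS, NULL); (NU, 4); (NU, 4); (NU, 4); (SG, NULL)

RIGHT JOIN keeps every row from `games`; unmatched rows get NULL for `players`'s columns.
Matching on l.player_id = r.player_id. A NULL in a compared column never satisfies the condition.
- l (player_id=3) pairs with 1 row(s) of r.
- l (player_id=4) pairs with 1 row(s) of r.
- l (player_id=7) has no partner in r.
- l (player_id=4) pairs with 1 row(s) of r.
- l (player_id=4) pairs with 1 row(s) of r.
- l (player_id=2) pairs with 2 row(s) of r.
- l (player_id=3) pairs with 1 row(s) of r.
- l (player_id=NULL) has no partner in r.
- l (player_id=2) pairs with 2 row(s) of r.
- 3 row(s) from r found no l partner → padded with NULL.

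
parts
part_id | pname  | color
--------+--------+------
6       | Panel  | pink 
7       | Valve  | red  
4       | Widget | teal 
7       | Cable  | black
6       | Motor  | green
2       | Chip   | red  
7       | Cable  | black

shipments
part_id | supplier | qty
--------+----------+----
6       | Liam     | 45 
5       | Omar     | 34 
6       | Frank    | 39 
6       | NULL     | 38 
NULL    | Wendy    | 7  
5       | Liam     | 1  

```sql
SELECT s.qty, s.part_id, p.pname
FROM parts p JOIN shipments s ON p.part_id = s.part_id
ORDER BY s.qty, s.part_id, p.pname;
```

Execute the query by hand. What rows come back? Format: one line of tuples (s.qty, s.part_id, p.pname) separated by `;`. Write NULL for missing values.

INNER JOIN keeps only pairs where the ON condition holds.
Matching on p.part_id = s.part_id. A NULL in a compared column never satisfies the condition.
- part_id=6: 3 matching s row(s), so 3 row(s) emitted.
- part_id=7: no matching s row, dropped.
- part_id=4: no matching s row, dropped.
- part_id=7: no matching s row, dropped.
- part_id=6: 3 matching s row(s), so 3 row(s) emitted.
- part_id=2: no matching s row, dropped.
- part_id=7: no matching s row, dropped.
After projecting and ordering:
s.qty | s.part_id | p.pname
38 | 6 | Motor
38 | 6 | Panel
39 | 6 | Motor
39 | 6 | Panel
45 | 6 | Motor
45 | 6 | Panel

(38, 6, Motor); (38, 6, Panel); (39, 6, Motor); (39, 6, Panel); (45, 6, Motor); (45, 6, Panel)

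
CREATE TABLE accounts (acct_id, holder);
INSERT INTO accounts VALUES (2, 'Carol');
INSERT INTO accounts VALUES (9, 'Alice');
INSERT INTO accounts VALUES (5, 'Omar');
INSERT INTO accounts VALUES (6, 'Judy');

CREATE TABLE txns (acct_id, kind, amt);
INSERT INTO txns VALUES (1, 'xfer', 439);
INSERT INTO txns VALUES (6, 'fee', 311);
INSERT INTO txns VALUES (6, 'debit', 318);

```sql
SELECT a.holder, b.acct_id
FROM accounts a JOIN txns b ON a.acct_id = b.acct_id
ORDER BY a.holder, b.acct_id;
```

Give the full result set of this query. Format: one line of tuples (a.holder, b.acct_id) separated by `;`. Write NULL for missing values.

INNER JOIN keeps only pairs where the ON condition holds.
Matching on a.acct_id = b.acct_id.
- a (acct_id=2) has no partner → excluded.
- a (acct_id=9) has no partner → excluded.
- a (acct_id=5) has no partner → excluded.
- a (acct_id=6) pairs with 2 row(s) of b.
After projecting and ordering:
a.holder | b.acct_id
Judy | 6
Judy | 6

(Judy, 6); (Judy, 6)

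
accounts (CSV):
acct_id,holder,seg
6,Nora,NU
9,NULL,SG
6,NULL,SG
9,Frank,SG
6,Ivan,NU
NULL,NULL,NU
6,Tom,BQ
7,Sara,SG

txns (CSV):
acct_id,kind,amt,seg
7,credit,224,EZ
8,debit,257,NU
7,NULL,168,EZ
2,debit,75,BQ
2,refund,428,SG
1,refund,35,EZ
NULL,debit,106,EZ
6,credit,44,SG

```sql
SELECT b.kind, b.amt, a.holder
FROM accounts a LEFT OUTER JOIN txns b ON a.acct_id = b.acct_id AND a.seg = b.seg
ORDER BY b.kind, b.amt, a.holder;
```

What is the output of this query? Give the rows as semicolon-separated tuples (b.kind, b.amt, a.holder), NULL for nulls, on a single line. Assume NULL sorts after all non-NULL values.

LEFT JOIN keeps every row from `accounts`; unmatched rows get NULL for `txns`'s columns.
Matching on a.acct_id = b.acct_id AND a.seg = b.seg. A NULL in a compared column never satisfies the condition.
Matched pairs: 1; unmatched a rows kept: 7.

(credit, 44, NULL); (NULL, NULL, Frank); (NULL, NULL, Ivan); (NULL, NULL, Nora); (NULL, NULL, Sara); (NULL, NULL, Tom); (NULL, NULL, NULL); (NULL, NULL, NULL)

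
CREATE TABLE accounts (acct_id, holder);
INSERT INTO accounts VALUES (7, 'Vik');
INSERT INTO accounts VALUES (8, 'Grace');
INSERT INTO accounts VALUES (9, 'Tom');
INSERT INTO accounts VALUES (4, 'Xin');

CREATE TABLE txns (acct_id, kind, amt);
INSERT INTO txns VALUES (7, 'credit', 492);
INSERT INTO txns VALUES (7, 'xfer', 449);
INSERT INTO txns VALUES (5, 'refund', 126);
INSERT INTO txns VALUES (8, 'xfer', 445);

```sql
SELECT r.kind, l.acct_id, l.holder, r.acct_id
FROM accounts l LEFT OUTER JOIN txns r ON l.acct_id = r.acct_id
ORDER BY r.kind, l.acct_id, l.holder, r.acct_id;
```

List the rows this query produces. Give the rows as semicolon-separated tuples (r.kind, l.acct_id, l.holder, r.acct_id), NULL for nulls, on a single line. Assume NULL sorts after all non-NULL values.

LEFT JOIN keeps every row from `accounts`; unmatched rows get NULL for `txns`'s columns.
Matching on l.acct_id = r.acct_id.
- l (acct_id=7) pairs with 2 row(s) of r.
- l (acct_id=8) pairs with 1 row(s) of r.
- l (acct_id=9) has no partner → padded with NULL.
- l (acct_id=4) has no partner → padded with NULL.
After projecting and ordering:
r.kind | l.acct_id | l.holder | r.acct_id
credit | 7 | Vik | 7
xfer | 7 | Vik | 7
xfer | 8 | Grace | 8
NULL | 4 | Xin | NULL
NULL | 9 | Tom | NULL

(credit, 7, Vik, 7); (xfer, 7, Vik, 7); (xfer, 8, Grace, 8); (NULL, 4, Xin, NULL); (NULL, 9, Tom, NULL)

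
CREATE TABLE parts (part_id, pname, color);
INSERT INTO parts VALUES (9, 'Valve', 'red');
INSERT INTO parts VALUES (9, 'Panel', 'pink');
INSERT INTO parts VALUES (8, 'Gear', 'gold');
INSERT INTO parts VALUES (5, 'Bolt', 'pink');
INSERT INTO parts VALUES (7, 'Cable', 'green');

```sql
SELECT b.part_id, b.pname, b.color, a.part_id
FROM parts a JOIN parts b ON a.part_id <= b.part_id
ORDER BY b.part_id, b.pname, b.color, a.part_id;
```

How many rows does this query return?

INNER JOIN keeps only pairs where the ON condition holds.
Matching on a.part_id <= b.part_id.
Matched pairs: 16.
Total: 16 rows.

16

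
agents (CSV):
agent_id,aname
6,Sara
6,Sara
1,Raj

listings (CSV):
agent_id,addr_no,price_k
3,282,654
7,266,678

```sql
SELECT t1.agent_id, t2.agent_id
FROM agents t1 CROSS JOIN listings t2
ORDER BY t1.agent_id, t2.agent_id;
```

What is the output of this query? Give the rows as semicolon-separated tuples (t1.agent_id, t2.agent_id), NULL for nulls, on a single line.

(1, 3); (1, 7); (6, 3); (6, 3); (6, 7); (6, 7)

CROSS JOIN pairs every row of `agents` with every row of `listings`: 3 × 2 = 6 rows.
After projecting and ordering:
t1.agent_id | t2.agent_id
1 | 3
1 | 7
6 | 3
6 | 3
6 | 7
6 | 7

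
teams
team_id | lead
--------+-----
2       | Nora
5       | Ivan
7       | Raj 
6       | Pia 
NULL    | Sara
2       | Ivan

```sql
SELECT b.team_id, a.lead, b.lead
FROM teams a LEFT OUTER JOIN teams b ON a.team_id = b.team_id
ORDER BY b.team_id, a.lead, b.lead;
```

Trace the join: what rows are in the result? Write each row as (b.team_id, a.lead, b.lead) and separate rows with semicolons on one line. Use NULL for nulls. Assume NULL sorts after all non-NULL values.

(2, Ivan, Ivan); (2, Ivan, Nora); (2, Nora, Ivan); (2, Nora, Nora); (5, Ivan, Ivan); (6, Pia, Pia); (7, Raj, Raj); (NULL, Sara, NULL)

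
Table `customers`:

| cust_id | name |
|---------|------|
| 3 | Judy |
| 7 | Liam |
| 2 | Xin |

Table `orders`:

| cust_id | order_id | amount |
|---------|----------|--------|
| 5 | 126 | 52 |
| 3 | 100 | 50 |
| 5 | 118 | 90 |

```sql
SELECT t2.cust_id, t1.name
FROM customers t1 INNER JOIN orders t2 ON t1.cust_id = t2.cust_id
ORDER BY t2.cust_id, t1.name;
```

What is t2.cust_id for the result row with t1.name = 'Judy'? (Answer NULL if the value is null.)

3

INNER JOIN keeps only pairs where the ON condition holds.
Matching on t1.cust_id = t2.cust_id.
- t1[0] cust_id=3 → 1 match(es) in t2 → 1 row(s).
- t1[1] cust_id=7 → no match; dropped.
- t1[2] cust_id=2 → no match; dropped.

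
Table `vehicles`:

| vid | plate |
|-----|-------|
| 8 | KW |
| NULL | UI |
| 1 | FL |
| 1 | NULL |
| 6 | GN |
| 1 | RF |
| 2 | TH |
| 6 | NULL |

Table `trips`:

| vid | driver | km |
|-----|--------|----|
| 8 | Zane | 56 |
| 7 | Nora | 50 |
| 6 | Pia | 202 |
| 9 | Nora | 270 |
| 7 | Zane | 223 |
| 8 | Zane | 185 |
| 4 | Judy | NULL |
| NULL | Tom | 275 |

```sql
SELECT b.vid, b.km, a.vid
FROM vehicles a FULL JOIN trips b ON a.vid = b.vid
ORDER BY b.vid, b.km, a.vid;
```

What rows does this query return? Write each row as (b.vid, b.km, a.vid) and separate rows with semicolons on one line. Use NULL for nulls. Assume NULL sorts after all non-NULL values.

(4, NULL, NULL); (6, 202, 6); (6, 202, 6); (7, 50, NULL); (7, 223, NULL); (8, 56, 8); (8, 185, 8); (9, 270, NULL); (NULL, 275, NULL); (NULL, NULL, 1); (NULL, NULL, 1); (NULL, NULL, 1); (NULL, NULL, 2); (NULL, NULL, NULL)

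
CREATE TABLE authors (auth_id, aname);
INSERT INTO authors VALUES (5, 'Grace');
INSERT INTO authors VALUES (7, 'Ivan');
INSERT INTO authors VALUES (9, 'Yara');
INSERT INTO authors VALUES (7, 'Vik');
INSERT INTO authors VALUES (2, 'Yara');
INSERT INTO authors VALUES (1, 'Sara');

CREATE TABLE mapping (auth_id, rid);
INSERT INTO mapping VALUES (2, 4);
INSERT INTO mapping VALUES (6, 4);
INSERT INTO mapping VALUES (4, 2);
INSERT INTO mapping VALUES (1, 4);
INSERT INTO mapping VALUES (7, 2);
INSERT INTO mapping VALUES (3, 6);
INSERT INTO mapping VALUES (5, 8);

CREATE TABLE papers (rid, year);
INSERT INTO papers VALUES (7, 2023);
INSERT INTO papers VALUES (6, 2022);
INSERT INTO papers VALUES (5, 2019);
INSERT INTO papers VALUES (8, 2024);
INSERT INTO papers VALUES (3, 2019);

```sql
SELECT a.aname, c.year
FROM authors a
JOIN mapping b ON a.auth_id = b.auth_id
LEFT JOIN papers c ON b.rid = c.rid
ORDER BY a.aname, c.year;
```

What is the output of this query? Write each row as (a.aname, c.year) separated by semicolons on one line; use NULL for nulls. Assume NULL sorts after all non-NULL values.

Evaluate left to right. First `authors a INNER JOIN mapping b` on auth_id: 5 row(s).
Then LEFT JOIN `papers c` on rid: each of those 5 rows is kept; rows whose b.rid has no match in c get NULL for c's columns.

(Grace, 2024); (Ivan, NULL); (Sara, NULL); (Vik, NULL); (Yara, NULL)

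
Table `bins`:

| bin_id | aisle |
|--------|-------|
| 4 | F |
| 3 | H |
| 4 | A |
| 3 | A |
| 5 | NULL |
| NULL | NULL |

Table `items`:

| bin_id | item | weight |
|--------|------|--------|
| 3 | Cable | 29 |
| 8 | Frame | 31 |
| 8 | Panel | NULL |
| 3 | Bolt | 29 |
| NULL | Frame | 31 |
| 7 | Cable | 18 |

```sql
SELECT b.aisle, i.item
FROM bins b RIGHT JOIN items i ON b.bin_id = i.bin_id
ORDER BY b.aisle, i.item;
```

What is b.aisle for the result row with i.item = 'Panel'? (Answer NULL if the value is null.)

NULL

RIGHT JOIN keeps every row from `items`; unmatched rows get NULL for `bins`'s columns.
Matching on b.bin_id = i.bin_id. A NULL in a compared column never satisfies the condition.
- b row (bin_id=4): no match.
- b row (bin_id=3): matches 2 i row(s) → 2 output row(s).
- b row (bin_id=4): no match.
- b row (bin_id=3): matches 2 i row(s) → 2 output row(s).
- b row (bin_id=5): no match.
- b row (bin_id=NULL): no match.
- plus 4 unmatched i row(s), each kept with NULL b columns.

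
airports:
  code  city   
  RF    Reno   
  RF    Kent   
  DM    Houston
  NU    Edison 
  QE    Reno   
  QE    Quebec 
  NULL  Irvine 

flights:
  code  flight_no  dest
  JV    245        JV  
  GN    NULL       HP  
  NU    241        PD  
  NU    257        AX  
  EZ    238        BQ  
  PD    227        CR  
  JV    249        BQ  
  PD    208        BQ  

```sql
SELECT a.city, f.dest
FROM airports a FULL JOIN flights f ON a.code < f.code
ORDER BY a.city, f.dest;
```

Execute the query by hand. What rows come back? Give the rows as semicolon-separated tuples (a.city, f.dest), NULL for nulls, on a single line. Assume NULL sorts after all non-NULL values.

FULL OUTER JOIN keeps every row from both sides; unmatched rows get NULL for the other side's columns.
Matching on a.code < f.code. A NULL in a compared column never satisfies the condition.
Matched pairs: 10; unmatched a rows kept: 5; unmatched f rows kept: 0.

(Edison, BQ); (Edison, CR); (Houston, AX); (Houston, BQ); (Houston, BQ); (Houston, BQ); (Houston, CR); (Houston, HP); (Houston, JV); (Houston, PD); (Irvine, NULL); (Kent, NULL); (Quebec, NULL); (Reno, NULL); (Reno, NULL)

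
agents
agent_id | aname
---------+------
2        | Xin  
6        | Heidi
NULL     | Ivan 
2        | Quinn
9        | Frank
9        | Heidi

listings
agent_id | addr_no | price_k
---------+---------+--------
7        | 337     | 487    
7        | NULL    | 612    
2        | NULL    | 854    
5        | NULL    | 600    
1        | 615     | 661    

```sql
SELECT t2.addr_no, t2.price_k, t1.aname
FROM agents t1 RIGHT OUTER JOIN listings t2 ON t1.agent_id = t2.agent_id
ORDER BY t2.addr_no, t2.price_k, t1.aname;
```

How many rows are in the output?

6

RIGHT JOIN keeps every row from `listings`; unmatched rows get NULL for `agents`'s columns.
Matching on t1.agent_id = t2.agent_id. A NULL in a compared column never satisfies the condition.
- t1 (agent_id=2) pairs with 1 row(s) of t2.
- t1 (agent_id=6) has no partner in t2.
- t1 (agent_id=NULL) has no partner in t2.
- t1 (agent_id=2) pairs with 1 row(s) of t2.
- t1 (agent_id=9) has no partner in t2.
- t1 (agent_id=9) has no partner in t2.
- 4 row(s) from t2 found no t1 partner → padded with NULL.
Total: 2 matched + 4 padded = 6 rows.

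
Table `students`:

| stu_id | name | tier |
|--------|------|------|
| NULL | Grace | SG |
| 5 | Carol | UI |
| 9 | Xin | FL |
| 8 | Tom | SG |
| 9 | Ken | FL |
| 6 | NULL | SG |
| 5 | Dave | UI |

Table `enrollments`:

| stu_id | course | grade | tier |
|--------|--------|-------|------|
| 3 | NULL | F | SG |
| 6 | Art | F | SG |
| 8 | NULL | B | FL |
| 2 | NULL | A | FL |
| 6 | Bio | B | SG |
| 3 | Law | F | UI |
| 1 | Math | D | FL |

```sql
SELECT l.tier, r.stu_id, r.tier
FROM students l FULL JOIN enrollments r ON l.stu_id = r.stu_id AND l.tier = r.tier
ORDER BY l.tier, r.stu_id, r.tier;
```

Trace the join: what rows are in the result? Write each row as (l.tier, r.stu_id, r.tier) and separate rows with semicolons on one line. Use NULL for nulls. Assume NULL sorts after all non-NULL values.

(FL, NULL, NULL); (FL, NULL, NULL); (SG, 6, SG); (SG, 6, SG); (SG, NULL, NULL); (SG, NULL, NULL); (UI, NULL, NULL); (UI, NULL, NULL); (NULL, 1, FL); (NULL, 2, FL); (NULL, 3, SG); (NULL, 3, UI); (NULL, 8, FL)

FULL OUTER JOIN keeps every row from both sides; unmatched rows get NULL for the other side's columns.
Matching on l.stu_id = r.stu_id AND l.tier = r.tier. A NULL in a compared column never satisfies the condition.
- l[0] stu_id=NULL, tier=SG → no match; kept with NULLs on the r side.
- l[1] stu_id=5, tier=UI → no match; kept with NULLs on the r side.
- l[2] stu_id=9, tier=FL → no match; kept with NULLs on the r side.
- l[3] stu_id=8, tier=SG → no match; kept with NULLs on the r side.
- l[4] stu_id=9, tier=FL → no match; kept with NULLs on the r side.
- l[5] stu_id=6, tier=SG → 2 match(es) in r → 2 row(s).
- l[6] stu_id=5, tier=UI → no match; kept with NULLs on the r side.
- 5 r row(s) had no l match → kept, l columns NULL.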